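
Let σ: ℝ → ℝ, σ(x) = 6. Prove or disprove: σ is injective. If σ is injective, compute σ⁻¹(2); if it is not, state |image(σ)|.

Recall: σ is injective if σ(s) = σ(t) implies s = t.
σ(0) = 6 = σ(1) with 0 ≠ 1, so σ is not injective.
Since σ is not injective, we state |image(σ)|: the image of σ is {6}, which has 1 element.

1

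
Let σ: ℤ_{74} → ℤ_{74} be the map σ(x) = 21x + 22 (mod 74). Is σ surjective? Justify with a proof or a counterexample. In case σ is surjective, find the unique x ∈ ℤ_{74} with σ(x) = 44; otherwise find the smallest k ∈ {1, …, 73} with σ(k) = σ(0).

68

Since gcd(21, 74) = 1, 21 is invertible modulo 74. Euclid's algorithm: 74 = 3·21 + 11, 21 = 1·11 + 10, 11 = 1·10 + 1; back-substituting gives 1 = 67·21 − 19·74, so 21⁻¹ ≡ 67 (mod 74).
Then y ↦ 67(y − 22) is a two-sided inverse to σ, so every y ∈ ℤ_{74} has a preimage.
Therefore σ is surjective.
Since σ is surjective, we compute σ⁻¹(44): solve 21x + 22 ≡ 44 (mod 74), i.e. 21x ≡ 22 (mod 74).
Multiplying by 21⁻¹ = 67 gives x ≡ 67·22 = 1474 = 19·74 + 68 ≡ 68 (mod 74).
Check: σ(68) = 21·68 + 22 = 1450 = 19·74 + 44 ≡ 44 (mod 74).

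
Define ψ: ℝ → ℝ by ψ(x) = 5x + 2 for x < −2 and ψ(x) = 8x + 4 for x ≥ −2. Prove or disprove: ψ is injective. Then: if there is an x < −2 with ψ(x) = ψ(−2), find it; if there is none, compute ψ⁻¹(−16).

-14/5

Both pieces are strictly increasing (slopes 5 and 8), so each is injective on its own interval.
The left piece maps (−∞, −2) onto (−∞, −8); the right piece maps [−2, ∞) onto [−12, ∞).
These images overlap. In particular ψ(−2) = −12 (right piece), and solving 5x + 2 = −12 on the left piece gives x = −14/5 < −2.
So ψ(−14/5) = ψ(−2) with −14/5 ≠ −2, and ψ is not injective. This x = −14/5 is the requested value below −2.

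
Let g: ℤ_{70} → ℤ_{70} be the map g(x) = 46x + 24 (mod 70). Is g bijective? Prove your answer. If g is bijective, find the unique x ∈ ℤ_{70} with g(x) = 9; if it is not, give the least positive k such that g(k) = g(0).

35

We have gcd(46, 70) = 2 > 1. Taking u = 0 and v = 35: g(0) = 24 and g(35) = 46·35 + 24 = 1634 ≡ 24 (mod 70).
So g(0) = g(35) while 0 ≠ 35, so g is not injective, hence not bijective.
Since g is not bijective, we find the least positive k with g(k) = g(0): this means 46k ≡ 0 (mod 70), i.e. 70 ∣ 46k. Since gcd(46, 70) = 2, dividing through by 2 this holds exactly when 35 ∣ 23k, and as gcd(23, 35) = 1, exactly when 35 ∣ k.
The smallest positive such k is 35.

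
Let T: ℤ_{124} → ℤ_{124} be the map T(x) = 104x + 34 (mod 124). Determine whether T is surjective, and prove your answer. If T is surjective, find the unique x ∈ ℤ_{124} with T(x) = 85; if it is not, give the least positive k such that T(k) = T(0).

31

By definition, surjectivity means every element of the codomain has a preimage under T.
Since gcd(104, 124) = 4, we have 104x ≡ 0 (mod 4) for all x, so T(x) ≡ 2 (mod 4).
But 0 ≢ 2 (mod 4), so 0 ∈ ℤ_{124} has no preimage. Hence T is not surjective.
Since T is not surjective, we find the least positive k with T(k) = T(0): this means 104k ≡ 0 (mod 124), i.e. 124 ∣ 104k. Since gcd(104, 124) = 4, dividing through by 4 this holds exactly when 31 ∣ 26k, and as gcd(26, 31) = 1, exactly when 31 ∣ k.
The smallest positive such k is 31.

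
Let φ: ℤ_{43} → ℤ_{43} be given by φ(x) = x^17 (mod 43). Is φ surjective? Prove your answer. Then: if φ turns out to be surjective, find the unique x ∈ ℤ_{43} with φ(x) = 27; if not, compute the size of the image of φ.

22

Since 43 is prime, the nonzero elements of ℤ_{43} form a cyclic group of order 42.
As gcd(17, 42) = 1, raising to the 17th power is a bijection on this group: if a^17 ≡ b^17 then (ab^{−1})^17 = 1, and the only element of order dividing gcd(17, 42) = 1 is 1, so a = b.
With φ(0) = 0 this makes φ injective on all of ℤ_{43}, hence bijective (finite equal-size domain and codomain). In particular φ is surjective.
Since φ is surjective, we find the preimage of 27. The inverse of x ↦ x^17 on (ℤ_{43})^× is x ↦ x^5, because 17·5 = 85 = 2·42 + 1 ≡ 1 (mod 42) and x^{42} = 1 for x ≠ 0 (Fermat). So φ⁻¹(27) = 27^5 mod 43.
Repeated squaring mod 43: 27^1 ≡ 27, 27^2 ≡ 27² = 729 ≡ 41, 27^4 ≡ 41² = 1681 ≡ 4. Since 5 = 4 + 1, 27^5 ≡ 4·27: 4·27 = 108 ≡ 22. So 27^5 ≡ 22 (mod 43).
Hence φ⁻¹(27) = 22.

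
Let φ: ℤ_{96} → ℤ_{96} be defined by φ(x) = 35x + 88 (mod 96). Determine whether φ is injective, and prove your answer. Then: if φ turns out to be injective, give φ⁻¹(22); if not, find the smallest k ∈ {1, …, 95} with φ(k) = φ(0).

42

By definition, φ is injective when φ(u) = φ(v) forces u = v.
If φ(u) = φ(v), then 35u ≡ 35v (mod 96). Because gcd(35, 96) = 1, we may cancel 35 to get u ≡ v (mod 96).
Thus φ is injective.
We now compute 35⁻¹ mod 96 explicitly. Euclid's algorithm: 96 = 2·35 + 26, 35 = 1·26 + 9, 26 = 2·9 + 8, 9 = 1·8 + 1; back-substituting gives 1 = 11·35 − 4·96, so 35⁻¹ ≡ 11 (mod 96).
Since φ is injective, we find φ⁻¹(22): we need 35x ≡ 22 − 88 ≡ 30 (mod 96). Using 35⁻¹ = 11: x ≡ 11·30 = 330 = 3·96 + 42, so x = 42.
Check: φ(42) = 35·42 + 88 = 1558 = 16·96 + 22 ≡ 22 (mod 96).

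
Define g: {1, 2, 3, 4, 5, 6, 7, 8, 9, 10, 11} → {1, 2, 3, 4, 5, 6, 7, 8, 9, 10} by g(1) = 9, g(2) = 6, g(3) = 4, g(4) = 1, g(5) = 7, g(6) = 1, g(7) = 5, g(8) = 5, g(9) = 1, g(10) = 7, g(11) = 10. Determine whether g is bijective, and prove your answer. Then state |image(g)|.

g(4) = 1 = g(6) with 4 ≠ 6, so g is not injective, hence not bijective.
The image of g is {1, 4, 5, 6, 7, 9, 10}, which has 7 elements.

7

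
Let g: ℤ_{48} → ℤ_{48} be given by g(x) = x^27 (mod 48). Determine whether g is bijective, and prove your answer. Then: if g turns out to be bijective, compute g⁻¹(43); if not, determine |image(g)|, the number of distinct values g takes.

27

g(0) = 0^27 = 0.
g(6): Repeated squaring mod 48: 6^1 ≡ 6, 6^2 ≡ 6² = 36, 6^4 ≡ 36² = 1296 ≡ 0, 6^8 ≡ 0² = 0, 6^16 ≡ 0² = 0. Since 27 = 16 + 8 + 2 + 1, 6^27 ≡ 0·0·36·6: 0·0 = 0, then 0·36 = 0, then 0·6 = 0. So 6^27 ≡ 0 (mod 48).
So g(0) = g(6) = 0 while 0 ≠ 6, therefore g is not injective, hence not bijective.
Since g is not bijective, we determine |image(g)|. Computing x^27 mod 48 for each x (by repeated squaring, reducing mod 48 at every step), the values g(0), g(1), …, g(47) are: 0, 1, 32, 27, 16, 29, 0, 7, 32, 9, 16, 35, 0, 37, 32, 15, 16, 17, 0, 43, 32, 45, 16, 23, 0, 25, 32, 3, 16, 5, 0, 31, 32, 33, 16, 11, 0, 13, 32, 39, 16, 41, 0, 19, 32, 21, 16, 47.
The distinct values are {0, 1, 3, 5, 7, 9, 11, 13, 15, 16, 17, 19, 21, 23, 25, 27, 29, 31, 32, 33, 35, 37, 39, 41, 43, 45, 47}; there are 27 of them.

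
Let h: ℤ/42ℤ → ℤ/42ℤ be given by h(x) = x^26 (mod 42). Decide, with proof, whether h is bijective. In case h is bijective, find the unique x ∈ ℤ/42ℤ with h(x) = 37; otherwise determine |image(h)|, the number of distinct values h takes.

16

h(4): Repeated squaring mod 42: 4^1 ≡ 4, 4^2 ≡ 4² = 16, 4^4 ≡ 16² = 256 ≡ 4, 4^8 ≡ 4² = 16, 4^16 ≡ 16² = 256 ≡ 4. Since 26 = 16 + 8 + 2, 4^26 ≡ 4·16·16: 4·16 = 64 ≡ 22, then 22·16 = 352 ≡ 16. So 4^26 ≡ 16 (mod 42).
h(10): Repeated squaring mod 42: 10^1 ≡ 10, 10^2 ≡ 10² = 100 ≡ 16, 10^4 ≡ 16² = 256 ≡ 4, 10^8 ≡ 4² = 16, 10^16 ≡ 16² = 256 ≡ 4. Since 26 = 16 + 8 + 2, 10^26 ≡ 4·16·16: 4·16 = 64 ≡ 22, then 22·16 = 352 ≡ 16. So 10^26 ≡ 16 (mod 42).
So h(4) = h(10) = 16 while 4 ≠ 10, hence h is not injective, hence not bijective.
Since h is not bijective, we determine |image(h)|. Computing x^26 mod 42 for each x (by repeated squaring, reducing mod 42 at every step), the values h(0), h(1), …, h(41) are: 0, 1, 4, 9, 16, 25, 36, 7, 22, 39, 16, 37, 18, 1, 28, 15, 4, 37, 30, 25, 22, 21, 22, 25, 30, 37, 4, 15, 28, 1, 18, 37, 16, 39, 22, 7, 36, 25, 16, 9, 4, 1.
The distinct values are {0, 1, 4, 7, 9, 15, 16, 18, 21, 22, 25, 28, 30, 36, 37, 39}; there are 16 of them.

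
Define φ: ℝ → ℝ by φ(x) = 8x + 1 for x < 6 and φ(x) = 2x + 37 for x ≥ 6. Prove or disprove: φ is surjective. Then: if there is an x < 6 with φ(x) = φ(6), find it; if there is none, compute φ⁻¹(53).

8

Both pieces are strictly increasing (slopes 8 and 2), so each is injective on its own interval.
The left piece maps (−∞, 6) onto (−∞, 49); the right piece maps [6, ∞) onto [49, ∞).
These images together cover ℝ, so φ is surjective.
Because the two images are disjoint, no x < 6 has φ(x) = φ(6), so we compute φ⁻¹(53): 53 lies in [49, ∞), so solve 2x + 37 = 53: x = (53 − 37)/2 = 8.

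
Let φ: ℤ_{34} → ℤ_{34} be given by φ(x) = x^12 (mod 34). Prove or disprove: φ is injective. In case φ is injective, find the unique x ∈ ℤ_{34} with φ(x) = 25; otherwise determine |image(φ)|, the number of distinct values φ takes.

10

φ(3): Repeated squaring mod 34: 3^1 ≡ 3, 3^2 ≡ 3² = 9, 3^4 ≡ 9² = 81 ≡ 13, 3^8 ≡ 13² = 169 ≡ 33. Since 12 = 8 + 4, 3^12 ≡ 33·13: 33·13 = 429 ≡ 21. So 3^12 ≡ 21 (mod 34).
φ(5): Repeated squaring mod 34: 5^1 ≡ 5, 5^2 ≡ 5² = 25, 5^4 ≡ 25² = 625 ≡ 13, 5^8 ≡ 13² = 169 ≡ 33. Since 12 = 8 + 4, 5^12 ≡ 33·13: 33·13 = 429 ≡ 21. So 5^12 ≡ 21 (mod 34).
So φ(3) = φ(5) = 21 while 3 ≠ 5, thus φ is not injective.
Since φ is not injective, we determine |image(φ)|. Computing x^12 mod 34 for each x (by repeated squaring, reducing mod 34 at every step), the values φ(0), φ(1), …, φ(33) are: 0, 1, 16, 21, 18, 21, 30, 13, 16, 33, 30, 13, 4, 1, 4, 33, 18, 17, 18, 33, 4, 1, 4, 13, 30, 33, 16, 13, 30, 21, 18, 21, 16, 1.
The distinct values are {0, 1, 4, 13, 16, 17, 18, 21, 30, 33}; there are 10 of them.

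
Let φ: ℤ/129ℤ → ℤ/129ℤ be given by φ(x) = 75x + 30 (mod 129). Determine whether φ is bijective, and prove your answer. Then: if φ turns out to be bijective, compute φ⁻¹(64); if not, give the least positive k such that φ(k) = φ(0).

By definition, injectivity means: for all u, v in the domain, φ(u) = φ(v) implies u = v.
We have gcd(75, 129) = 3 > 1. Taking u = 0 and v = 43: φ(0) = 30 and φ(43) = 75·43 + 30 = 3255 ≡ 30 (mod 129).
So φ(0) = φ(43) while 0 ≠ 43, hence φ is not injective, hence not bijective.
Since φ is not bijective, we find the least positive k with φ(k) = φ(0): this means 75k ≡ 0 (mod 129), i.e. 129 ∣ 75k. Since gcd(75, 129) = 3, dividing through by 3 this holds exactly when 43 ∣ 25k, and as gcd(25, 43) = 1, exactly when 43 ∣ k.
The smallest positive such k is 43.

43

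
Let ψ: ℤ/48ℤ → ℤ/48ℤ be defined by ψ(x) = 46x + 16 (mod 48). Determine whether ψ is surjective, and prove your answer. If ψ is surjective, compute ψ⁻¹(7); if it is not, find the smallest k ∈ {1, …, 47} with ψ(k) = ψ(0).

24

Since gcd(46, 48) = 2, we have 46x ≡ 0 (mod 2) for all x, so ψ(x) ≡ 0 (mod 2).
But 1 ≢ 0 (mod 2), so 1 ∈ ℤ/48ℤ has no preimage. Therefore ψ is not surjective.
Since ψ is not surjective, we find the least positive k with ψ(k) = ψ(0): this means 46k ≡ 0 (mod 48), i.e. 48 ∣ 46k. Since gcd(46, 48) = 2, dividing through by 2 this holds exactly when 24 ∣ 23k, and as gcd(23, 24) = 1, exactly when 24 ∣ k.
The smallest positive such k is 24.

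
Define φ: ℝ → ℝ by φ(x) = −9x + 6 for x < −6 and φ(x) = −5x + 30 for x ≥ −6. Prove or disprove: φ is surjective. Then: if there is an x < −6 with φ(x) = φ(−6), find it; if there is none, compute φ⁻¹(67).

Both pieces are strictly decreasing (slopes −9 and −5), so each is injective on its own interval.
The left piece maps (−∞, −6) onto (60, ∞); the right piece maps [−6, ∞) onto (−∞, 60].
These images together cover ℝ, so φ is surjective.
Because the two images are disjoint, no x < −6 has φ(x) = φ(−6), so we compute φ⁻¹(67): 67 lies in (60, ∞), so solve −9x + 6 = 67: x = (67 − 6)/(−9) = −61/9.

-61/9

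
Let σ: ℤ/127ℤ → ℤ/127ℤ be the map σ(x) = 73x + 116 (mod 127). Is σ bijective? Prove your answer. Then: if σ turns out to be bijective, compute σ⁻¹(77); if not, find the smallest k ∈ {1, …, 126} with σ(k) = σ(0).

Suppose σ(x_1) = σ(x_2) in ℤ/127ℤ. Then 73x_1 + 116 ≡ 73x_2 + 116 (mod 127), so 73(x_1 − x_2) ≡ 0 (mod 127).
Since gcd(73, 127) = 1, 73 is invertible modulo 127, thus x_1 − x_2 ≡ 0 (mod 127), i.e. x_1 = x_2.
We now compute 73⁻¹ mod 127 explicitly. Euclid's algorithm: 127 = 1·73 + 54, 73 = 1·54 + 19, 54 = 2·19 + 16, 19 = 1·16 + 3, 16 = 5·3 + 1; back-substituting gives 1 = 87·73 − 50·127, so 73⁻¹ ≡ 87 (mod 127).
Then y ↦ 87(y − 116) is a two-sided inverse to σ, so every y ∈ ℤ/127ℤ has a preimage.
Thus σ is bijective.
Since σ is bijective, we compute σ⁻¹(77): solve 73x + 116 ≡ 77 (mod 127), i.e. 73x ≡ 88 (mod 127).
Multiplying by 73⁻¹ = 87 gives x ≡ 87·88 = 7656 = 60·127 + 36 ≡ 36 (mod 127).
Check: σ(36) = 73·36 + 116 = 2744 = 21·127 + 77 ≡ 77 (mod 127).

36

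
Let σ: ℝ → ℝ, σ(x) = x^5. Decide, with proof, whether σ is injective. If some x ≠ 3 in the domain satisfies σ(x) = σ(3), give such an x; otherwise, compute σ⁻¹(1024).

4

On ℝ, x ↦ x^5 is strictly increasing (since 5 is odd), so σ(a) = σ(b) forces a = b. So σ is injective.
Since x ↦ x^5 is strictly increasing on ℝ, it is injective there, so no x ≠ 3 in the domain has σ(x) = σ(3). We therefore compute σ⁻¹(1024) = 1024^{1/5} = 4 (indeed 4^5 = 1024).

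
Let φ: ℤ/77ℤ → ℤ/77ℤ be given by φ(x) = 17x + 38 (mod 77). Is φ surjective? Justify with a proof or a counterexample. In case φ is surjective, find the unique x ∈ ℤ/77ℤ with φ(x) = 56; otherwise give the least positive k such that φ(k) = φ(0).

69

By definition, surjectivity means every element of the codomain has a preimage under φ.
Since gcd(17, 77) = 1, 17 is invertible modulo 77. Euclid's algorithm: 77 = 4·17 + 9, 17 = 1·9 + 8, 9 = 1·8 + 1; back-substituting gives 1 = 68·17 − 15·77, so 17⁻¹ ≡ 68 (mod 77).
For any y ∈ ℤ/77ℤ, x = 68(y − 38) mod 77 satisfies φ(x) = 17·68(y − 38) + 38 ≡ y (since 17·68 ≡ 1 mod 77). So every y has a preimage.
Therefore φ is surjective.
Since φ is surjective, we compute φ⁻¹(56): solve 17x + 38 ≡ 56 (mod 77), i.e. 17x ≡ 18 (mod 77).
Multiplying by 17⁻¹ = 68 gives x ≡ 68·18 = 1224 = 15·77 + 69 ≡ 69 (mod 77).
Check: φ(69) = 17·69 + 38 = 1211 = 15·77 + 56 ≡ 56 (mod 77).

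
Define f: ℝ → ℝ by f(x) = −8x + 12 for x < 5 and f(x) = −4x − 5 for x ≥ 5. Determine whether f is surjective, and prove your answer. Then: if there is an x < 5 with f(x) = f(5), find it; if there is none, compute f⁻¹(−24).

37/8

Both pieces are strictly decreasing (slopes −8 and −4), so each is injective on its own interval.
The left piece maps (−∞, 5) onto (−28, ∞); the right piece maps [5, ∞) onto (−∞, −25].
The union (−28, ∞) ∪ (−∞, −25] covers ℝ, so f is surjective.
For the follow-up: the images overlap, so an x < 5 with f(x) = f(5) exists. f(5) = −25; solving −8x + 12 = −25 for x < 5 gives x = (−25 − 12)/(−8) = 37/8.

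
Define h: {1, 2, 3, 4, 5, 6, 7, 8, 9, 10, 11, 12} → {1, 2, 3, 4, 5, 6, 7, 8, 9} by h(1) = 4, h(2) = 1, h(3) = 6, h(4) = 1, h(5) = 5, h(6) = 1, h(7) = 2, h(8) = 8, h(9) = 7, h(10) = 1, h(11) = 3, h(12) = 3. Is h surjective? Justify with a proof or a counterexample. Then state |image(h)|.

No element maps to 9, so h is not surjective.
The image of h is {1, 2, 3, 4, 5, 6, 7, 8}, which has 8 elements.

8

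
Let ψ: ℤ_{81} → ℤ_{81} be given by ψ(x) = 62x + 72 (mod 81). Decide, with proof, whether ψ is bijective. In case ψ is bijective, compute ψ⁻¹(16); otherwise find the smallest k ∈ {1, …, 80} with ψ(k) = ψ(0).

20

If ψ(a) = ψ(b), then 62a ≡ 62b (mod 81). Because gcd(62, 81) = 1, we may cancel 62 to get a ≡ b (mod 81).
We now compute 62⁻¹ mod 81 explicitly. Euclid's algorithm: 81 = 1·62 + 19, 62 = 3·19 + 5, 19 = 3·5 + 4, 5 = 1·4 + 1; back-substituting gives 1 = 17·62 − 13·81, so 62⁻¹ ≡ 17 (mod 81).
Then y ↦ 17(y − 72) is a two-sided inverse to ψ, so every y ∈ ℤ_{81} has a preimage.
Thus ψ is bijective.
Since ψ is bijective, we compute ψ⁻¹(16): solve 62x + 72 ≡ 16 (mod 81), i.e. 62x ≡ 25 (mod 81).
Multiplying by 62⁻¹ = 17 gives x ≡ 17·25 = 425 = 5·81 + 20 ≡ 20 (mod 81).
Check: ψ(20) = 62·20 + 72 = 1312 = 16·81 + 16 ≡ 16 (mod 81).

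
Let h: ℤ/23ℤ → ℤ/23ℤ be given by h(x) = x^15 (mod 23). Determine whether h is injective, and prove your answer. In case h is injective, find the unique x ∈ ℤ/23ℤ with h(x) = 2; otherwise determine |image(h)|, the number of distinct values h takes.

Since 23 is prime, the nonzero elements of ℤ/23ℤ form a cyclic group of order 22.
As gcd(15, 22) = 1, raising to the 15th power is a bijection on this group: if u^15 ≡ v^15 then (uv^{−1})^15 = 1, and the only element of order dividing gcd(15, 22) = 1 is 1, so u = v.
With h(0) = 0 this makes h injective on all of ℤ/23ℤ, hence bijective (finite equal-size domain and codomain). In particular h is injective.
Since h is injective, we find the preimage of 2. The inverse of x ↦ x^15 on (ℤ/23ℤ)^× is x ↦ x^3, because 15·3 = 45 = 2·22 + 1 ≡ 1 (mod 22) and x^{22} = 1 for x ≠ 0 (Fermat). So h⁻¹(2) = 2^3 mod 23.
Repeated squaring mod 23: 2^1 ≡ 2, 2^2 ≡ 2² = 4. Since 3 = 2 + 1, 2^3 ≡ 4·2: 4·2 = 8. So 2^3 ≡ 8 (mod 23).
Hence h⁻¹(2) = 8.

8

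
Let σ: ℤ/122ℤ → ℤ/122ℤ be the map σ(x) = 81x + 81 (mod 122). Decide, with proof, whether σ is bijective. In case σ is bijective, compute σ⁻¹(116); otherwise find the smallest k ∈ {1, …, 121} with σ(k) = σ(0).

17

By definition, σ is injective when σ(x_1) = σ(x_2) forces x_1 = x_2.
If σ(x_1) = σ(x_2), then 81x_1 ≡ 81x_2 (mod 122). Because gcd(81, 122) = 1, we may cancel 81 to get x_1 ≡ x_2 (mod 122).
We now compute 81⁻¹ mod 122 explicitly. Euclid's algorithm: 122 = 1·81 + 41, 81 = 1·41 + 40, 41 = 1·40 + 1; back-substituting gives 1 = 119·81 − 79·122, so 81⁻¹ ≡ 119 (mod 122).
For any y ∈ ℤ/122ℤ, x = 119(y − 81) mod 122 satisfies σ(x) = 81·119(y − 81) + 81 ≡ y (since 81·119 ≡ 1 mod 122). So every y has a preimage.
Hence σ is bijective.
Since σ is bijective, we find σ⁻¹(116): we need 81x ≡ 116 − 81 ≡ 35 (mod 122). Using 81⁻¹ = 119: x ≡ 119·35 = 4165 = 34·122 + 17, so x = 17.
Check: σ(17) = 81·17 + 81 = 1458 = 11·122 + 116 ≡ 116 (mod 122).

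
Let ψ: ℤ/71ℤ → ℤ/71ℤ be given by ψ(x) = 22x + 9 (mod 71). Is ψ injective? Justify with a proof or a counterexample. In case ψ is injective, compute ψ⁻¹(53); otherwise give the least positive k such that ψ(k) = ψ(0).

Suppose ψ(a) = ψ(b) in ℤ/71ℤ. Then 22a + 9 ≡ 22b + 9 (mod 71), so 22(a − b) ≡ 0 (mod 71).
Since gcd(22, 71) = 1, 22 is invertible modulo 71, so a − b ≡ 0 (mod 71), i.e. a = b.
Hence ψ is injective.
We now compute 22⁻¹ mod 71 explicitly. Euclid's algorithm: 71 = 3·22 + 5, 22 = 4·5 + 2, 5 = 2·2 + 1; back-substituting gives 1 = 42·22 − 13·71, so 22⁻¹ ≡ 42 (mod 71).
Since ψ is injective, we compute ψ⁻¹(53): solve 22x + 9 ≡ 53 (mod 71), i.e. 22x ≡ 44 (mod 71).
Multiplying by 22⁻¹ = 42 gives x ≡ 42·44 = 1848 = 26·71 + 2 ≡ 2 (mod 71).
Check: ψ(2) = 22·2 + 9 = 53 ≡ 53 (mod 71).

2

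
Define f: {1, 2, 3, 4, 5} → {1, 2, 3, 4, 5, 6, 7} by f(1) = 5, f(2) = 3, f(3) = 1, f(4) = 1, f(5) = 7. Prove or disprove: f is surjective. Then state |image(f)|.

4

No element maps to 2, so f is not surjective.
The image of f is {1, 3, 5, 7}, which has 4 elements.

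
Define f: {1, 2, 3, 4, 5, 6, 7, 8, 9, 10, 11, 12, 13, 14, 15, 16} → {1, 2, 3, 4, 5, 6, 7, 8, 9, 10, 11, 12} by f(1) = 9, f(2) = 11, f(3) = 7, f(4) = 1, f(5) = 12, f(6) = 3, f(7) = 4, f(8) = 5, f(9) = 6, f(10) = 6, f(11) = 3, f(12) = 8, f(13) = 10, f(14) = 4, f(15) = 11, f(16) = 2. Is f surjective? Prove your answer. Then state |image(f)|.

12

Every element of the codomain has a preimage: 1 = f(4), 2 = f(16), 3 = f(6), 4 = f(7), 5 = f(8), 6 = f(9), 7 = f(3), 8 = f(12), 9 = f(1), 10 = f(13), 11 = f(2), 12 = f(5).
Therefore f is surjective.
The image of f is {1, 2, 3, 4, 5, 6, 7, 8, 9, 10, 11, 12}, which has 12 elements.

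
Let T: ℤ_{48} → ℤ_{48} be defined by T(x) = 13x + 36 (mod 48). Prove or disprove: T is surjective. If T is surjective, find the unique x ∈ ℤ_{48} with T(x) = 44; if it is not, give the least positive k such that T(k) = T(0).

Since gcd(13, 48) = 1, 13 is invertible modulo 48. Euclid's algorithm: 48 = 3·13 + 9, 13 = 1·9 + 4, 9 = 2·4 + 1; back-substituting gives 1 = 37·13 − 10·48, so 13⁻¹ ≡ 37 (mod 48).
Then y ↦ 37(y − 36) is a two-sided inverse to T, so every y ∈ ℤ_{48} has a preimage.
Thus T is surjective.
Since T is surjective, we compute T⁻¹(44): solve 13x + 36 ≡ 44 (mod 48), i.e. 13x ≡ 8 (mod 48).
Multiplying by 13⁻¹ = 37 gives x ≡ 37·8 = 296 = 6·48 + 8 ≡ 8 (mod 48).
Check: T(8) = 13·8 + 36 = 140 = 2·48 + 44 ≡ 44 (mod 48).

8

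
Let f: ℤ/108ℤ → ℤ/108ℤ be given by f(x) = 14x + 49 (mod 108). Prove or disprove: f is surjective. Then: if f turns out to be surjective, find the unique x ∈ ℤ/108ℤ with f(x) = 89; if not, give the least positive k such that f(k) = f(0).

54

Since gcd(14, 108) = 2, we have 14x ≡ 0 (mod 2) for all x, so f(x) ≡ 1 (mod 2).
But 0 ≢ 1 (mod 2), so 0 ∈ ℤ/108ℤ has no preimage. Thus f is not surjective.
Since f is not surjective, we find the least positive k with f(k) = f(0): this means 14k ≡ 0 (mod 108), i.e. 108 ∣ 14k. Since gcd(14, 108) = 2, dividing through by 2 this holds exactly when 54 ∣ 7k, and as gcd(7, 54) = 1, exactly when 54 ∣ k.
The smallest positive such k is 54.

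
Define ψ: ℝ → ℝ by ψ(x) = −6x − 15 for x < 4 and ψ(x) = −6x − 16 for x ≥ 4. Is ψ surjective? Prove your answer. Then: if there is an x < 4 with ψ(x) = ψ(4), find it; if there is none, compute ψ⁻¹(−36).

7/2

Both pieces are strictly decreasing (slopes −6 and −6), so each is injective on its own interval.
The left piece maps (−∞, 4) onto (−39, ∞); the right piece maps [4, ∞) onto (−∞, −40].
The union (−39, ∞) ∪ (−∞, −40] omits the interval between −39 and −40; in particular −39 has no preimage. So ψ is not surjective.
Because the two images are disjoint, no x < 4 has ψ(x) = ψ(4), so we compute ψ⁻¹(−36): −36 lies in (−39, ∞), so solve −6x − 15 = −36: x = (−36 + 15)/(−6) = 7/2.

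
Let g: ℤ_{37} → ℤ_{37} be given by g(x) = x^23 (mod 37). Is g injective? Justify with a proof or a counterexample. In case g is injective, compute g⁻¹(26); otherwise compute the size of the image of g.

10

Since 37 is prime, the nonzero elements of ℤ_{37} form a cyclic group of order 36.
As gcd(23, 36) = 1, raising to the 23rd power is a bijection on this group: if s^23 ≡ t^23 then (st^{−1})^23 = 1, and the only element of order dividing gcd(23, 36) = 1 is 1, so s = t.
With g(0) = 0 this makes g injective on all of ℤ_{37}, hence bijective (finite equal-size domain and codomain). In particular g is injective.
Since g is injective, we find the preimage of 26. The inverse of x ↦ x^23 on (ℤ_{37})^× is x ↦ x^11, because 23·11 = 253 = 7·36 + 1 ≡ 1 (mod 36) and x^{36} = 1 for x ≠ 0 (Fermat). So g⁻¹(26) = 26^11 mod 37.
Repeated squaring mod 37: 26^1 ≡ 26, 26^2 ≡ 26² = 676 ≡ 10, 26^4 ≡ 10² = 100 ≡ 26, 26^8 ≡ 26² = 676 ≡ 10. Since 11 = 8 + 2 + 1, 26^11 ≡ 10·10·26: 10·10 = 100 ≡ 26, then 26·26 = 676 ≡ 10. So 26^11 ≡ 10 (mod 37).
Hence g⁻¹(26) = 10.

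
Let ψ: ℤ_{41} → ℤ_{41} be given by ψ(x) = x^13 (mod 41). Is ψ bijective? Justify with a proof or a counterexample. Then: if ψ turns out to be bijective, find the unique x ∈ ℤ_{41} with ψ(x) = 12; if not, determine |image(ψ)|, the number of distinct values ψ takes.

7

Since 41 is prime, the nonzero elements of ℤ_{41} form a cyclic group of order 40.
As gcd(13, 40) = 1, raising to the 13th power is a bijection on this group: if a^13 ≡ b^13 then (ab^{−1})^13 = 1, and the only element of order dividing gcd(13, 40) = 1 is 1, so a = b.
With ψ(0) = 0 this makes ψ injective on all of ℤ_{41}, hence bijective (finite equal-size domain and codomain). In particular ψ is bijective.
Since ψ is bijective, we find the preimage of 12. The inverse of x ↦ x^13 on (ℤ_{41})^× is x ↦ x^37, because 13·37 = 481 = 12·40 + 1 ≡ 1 (mod 40) and x^{40} = 1 for x ≠ 0 (Fermat). So ψ⁻¹(12) = 12^37 mod 41.
Repeated squaring mod 41: 12^1 ≡ 12, 12^2 ≡ 12² = 144 ≡ 21, 12^4 ≡ 21² = 441 ≡ 31, 12^8 ≡ 31² = 961 ≡ 18, 12^16 ≡ 18² = 324 ≡ 37, 12^32 ≡ 37² = 1369 ≡ 16. Since 37 = 32 + 4 + 1, 12^37 ≡ 16·31·12: 16·31 = 496 ≡ 4, then 4·12 = 48 ≡ 7. So 12^37 ≡ 7 (mod 41).
Hence ψ⁻¹(12) = 7.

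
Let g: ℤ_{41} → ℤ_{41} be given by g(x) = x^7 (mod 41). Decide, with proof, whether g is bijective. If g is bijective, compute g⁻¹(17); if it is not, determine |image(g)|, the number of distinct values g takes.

7

Since 41 is prime, the nonzero elements of ℤ_{41} form a cyclic group of order 40.
As gcd(7, 40) = 1, raising to the 7th power is a bijection on this group: if u^7 ≡ v^7 then (uv^{−1})^7 = 1, and the only element of order dividing gcd(7, 40) = 1 is 1, so u = v.
With g(0) = 0 this makes g injective on all of ℤ_{41}, hence bijective (finite equal-size domain and codomain). In particular g is bijective.
Since g is bijective, we find the preimage of 17. The inverse of x ↦ x^7 on (ℤ_{41})^× is x ↦ x^23, because 7·23 = 161 = 4·40 + 1 ≡ 1 (mod 40) and x^{40} = 1 for x ≠ 0 (Fermat). So g⁻¹(17) = 17^23 mod 41.
Repeated squaring mod 41: 17^1 ≡ 17, 17^2 ≡ 17² = 289 ≡ 2, 17^4 ≡ 2² = 4, 17^8 ≡ 4² = 16, 17^16 ≡ 16² = 256 ≡ 10. Since 23 = 16 + 4 + 2 + 1, 17^23 ≡ 10·4·2·17: 10·4 = 40, then 40·2 = 80 ≡ 39, then 39·17 = 663 ≡ 7. So 17^23 ≡ 7 (mod 41).
Hence g⁻¹(17) = 7.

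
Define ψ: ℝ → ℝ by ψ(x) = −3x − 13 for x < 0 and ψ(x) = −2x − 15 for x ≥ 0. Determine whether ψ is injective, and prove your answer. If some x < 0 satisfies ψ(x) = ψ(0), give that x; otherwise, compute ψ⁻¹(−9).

Both pieces are strictly decreasing (slopes −3 and −2), so each is injective on its own interval.
The left piece maps (−∞, 0) onto (−13, ∞); the right piece maps [0, ∞) onto (−∞, −15].
These images are disjoint, so no value is attained by both pieces. Therefore ψ is injective.
Because the two images are disjoint, no x < 0 has ψ(x) = ψ(0), so we compute ψ⁻¹(−9): −9 lies in (−13, ∞), so solve −3x − 13 = −9: x = (−9 + 13)/(−3) = −4/3.

-4/3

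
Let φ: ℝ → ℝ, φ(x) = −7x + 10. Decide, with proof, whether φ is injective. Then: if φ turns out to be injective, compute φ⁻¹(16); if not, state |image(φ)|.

-6/7

Suppose φ(s) = φ(t). Then −7s + 10 = −7t + 10, therefore −7s = −7t, thus s = t.
So φ is injective.
Since φ is injective, we compute φ⁻¹(16) = (16 − 10)/(−7) = −6/7.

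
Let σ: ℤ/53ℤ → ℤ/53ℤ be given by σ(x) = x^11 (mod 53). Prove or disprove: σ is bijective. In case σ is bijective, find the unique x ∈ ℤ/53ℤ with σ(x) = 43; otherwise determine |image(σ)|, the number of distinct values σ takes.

4

Since 53 is prime, the nonzero elements of ℤ/53ℤ form a cyclic group of order 52.
As gcd(11, 52) = 1, raising to the 11th power is a bijection on this group: if a^11 ≡ b^11 then (ab^{−1})^11 = 1, and the only element of order dividing gcd(11, 52) = 1 is 1, so a = b.
With σ(0) = 0 this makes σ injective on all of ℤ/53ℤ, hence bijective (finite equal-size domain and codomain). In particular σ is bijective.
Since σ is bijective, we find the preimage of 43. The inverse of x ↦ x^11 on (ℤ/53ℤ)^× is x ↦ x^19, because 11·19 = 209 = 4·52 + 1 ≡ 1 (mod 52) and x^{52} = 1 for x ≠ 0 (Fermat). So σ⁻¹(43) = 43^19 mod 53.
Repeated squaring mod 53: 43^1 ≡ 43, 43^2 ≡ 43² = 1849 ≡ 47, 43^4 ≡ 47² = 2209 ≡ 36, 43^8 ≡ 36² = 1296 ≡ 24, 43^16 ≡ 24² = 576 ≡ 46. Since 19 = 16 + 2 + 1, 43^19 ≡ 46·47·43: 46·47 = 2162 ≡ 42, then 42·43 = 1806 ≡ 4. So 43^19 ≡ 4 (mod 53).
Hence σ⁻¹(43) = 4.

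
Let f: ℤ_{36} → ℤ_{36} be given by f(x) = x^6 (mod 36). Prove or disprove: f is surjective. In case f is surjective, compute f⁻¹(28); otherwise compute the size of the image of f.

4

f(2): Repeated squaring mod 36: 2^1 ≡ 2, 2^2 ≡ 2² = 4, 2^4 ≡ 4² = 16. Since 6 = 4 + 2, 2^6 ≡ 16·4: 16·4 = 64 ≡ 28. So 2^6 ≡ 28 (mod 36).
f(4): Repeated squaring mod 36: 4^1 ≡ 4, 4^2 ≡ 4² = 16, 4^4 ≡ 16² = 256 ≡ 4. Since 6 = 4 + 2, 4^6 ≡ 4·16: 4·16 = 64 ≡ 28. So 4^6 ≡ 28 (mod 36).
So f(2) = f(4) = 28 while 2 ≠ 4, therefore f is not injective.
A non-injective map from the 36-element set ℤ_{36} to itself takes at most 35 distinct values, so it cannot be surjective. Thus f is not surjective.
Since f is not surjective, we determine |image(f)|. Computing x^6 mod 36 for each x (by repeated squaring, reducing mod 36 at every step), the values f(0), f(1), …, f(35) are: 0, 1, 28, 9, 28, 1, 0, 1, 28, 9, 28, 1, 0, 1, 28, 9, 28, 1, 0, 1, 28, 9, 28, 1, 0, 1, 28, 9, 28, 1, 0, 1, 28, 9, 28, 1.
The distinct values are {0, 1, 9, 28}; there are 4 of them.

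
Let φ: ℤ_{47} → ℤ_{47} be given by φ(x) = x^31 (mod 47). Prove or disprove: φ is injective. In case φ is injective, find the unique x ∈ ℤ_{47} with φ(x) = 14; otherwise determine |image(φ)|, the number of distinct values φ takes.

18

Since 47 is prime, the nonzero elements of ℤ_{47} form a cyclic group of order 46.
As gcd(31, 46) = 1, raising to the 31st power is a bijection on this group: if s^31 ≡ t^31 then (st^{−1})^31 = 1, and the only element of order dividing gcd(31, 46) = 1 is 1, so s = t.
With φ(0) = 0 this makes φ injective on all of ℤ_{47}, hence bijective (finite equal-size domain and codomain). In particular φ is injective.
Since φ is injective, we find the preimage of 14. The inverse of x ↦ x^31 on (ℤ_{47})^× is x ↦ x^3, because 31·3 = 93 = 2·46 + 1 ≡ 1 (mod 46) and x^{46} = 1 for x ≠ 0 (Fermat). So φ⁻¹(14) = 14^3 mod 47.
Repeated squaring mod 47: 14^1 ≡ 14, 14^2 ≡ 14² = 196 ≡ 8. Since 3 = 2 + 1, 14^3 ≡ 8·14: 8·14 = 112 ≡ 18. So 14^3 ≡ 18 (mod 47).
Hence φ⁻¹(14) = 18.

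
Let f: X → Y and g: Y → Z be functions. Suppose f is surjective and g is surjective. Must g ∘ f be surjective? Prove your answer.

surjective

Let c ∈ Z. Since g is surjective, there is b ∈ Y with g(b) = c. Since f is surjective, there is a ∈ X with f(a) = b.
Then (g ∘ f)(a) = g(b) = c. Thus g ∘ f is surjective.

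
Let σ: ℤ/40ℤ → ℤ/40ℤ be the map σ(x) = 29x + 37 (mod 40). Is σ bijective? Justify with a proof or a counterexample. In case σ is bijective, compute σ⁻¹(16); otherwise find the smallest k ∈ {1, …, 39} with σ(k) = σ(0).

31

Suppose σ(s) = σ(t) in ℤ/40ℤ. Then 29s + 37 ≡ 29t + 37 (mod 40), therefore 29(s − t) ≡ 0 (mod 40).
Since gcd(29, 40) = 1, 29 is invertible modulo 40, therefore s − t ≡ 0 (mod 40), i.e. s = t.
We now compute 29⁻¹ mod 40 explicitly. Euclid's algorithm: 40 = 1·29 + 11, 29 = 2·11 + 7, 11 = 1·7 + 4, 7 = 1·4 + 3, 4 = 1·3 + 1; back-substituting gives 1 = 29·29 − 21·40, so 29⁻¹ ≡ 29 (mod 40).
Then y ↦ 29(y − 37) is a two-sided inverse to σ, so every y ∈ ℤ/40ℤ has a preimage.
Therefore σ is bijective.
Since σ is bijective, we find σ⁻¹(16): we need 29x ≡ 16 − 37 ≡ 19 (mod 40). Using 29⁻¹ = 29: x ≡ 29·19 = 551 = 13·40 + 31, so x = 31.
Check: σ(31) = 29·31 + 37 = 936 = 23·40 + 16 ≡ 16 (mod 40).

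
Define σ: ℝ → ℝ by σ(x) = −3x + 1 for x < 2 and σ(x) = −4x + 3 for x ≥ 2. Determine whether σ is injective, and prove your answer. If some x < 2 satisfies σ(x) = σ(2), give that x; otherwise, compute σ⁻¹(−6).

9/4

Both pieces are strictly decreasing (slopes −3 and −4), so each is injective on its own interval.
The left piece maps (−∞, 2) onto (−5, ∞); the right piece maps [2, ∞) onto (−∞, −5].
These images are disjoint, so no value is attained by both pieces. Therefore σ is injective.
Because the two images are disjoint, no x < 2 has σ(x) = σ(2), so we compute σ⁻¹(−6): −6 lies in (−∞, −5], so solve −4x + 3 = −6: x = (−6 − 3)/(−4) = 9/4.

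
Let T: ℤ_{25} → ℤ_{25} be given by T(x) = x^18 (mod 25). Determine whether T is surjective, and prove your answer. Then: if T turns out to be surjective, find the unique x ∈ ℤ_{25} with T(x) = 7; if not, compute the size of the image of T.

11

T(0) = 0^18 = 0.
T(5): Repeated squaring mod 25: 5^1 ≡ 5, 5^2 ≡ 5² = 25 ≡ 0, 5^4 ≡ 0² = 0, 5^8 ≡ 0² = 0, 5^16 ≡ 0² = 0. Since 18 = 16 + 2, 5^18 ≡ 0·0: 0·0 = 0. So 5^18 ≡ 0 (mod 25).
So T(0) = T(5) = 0 while 0 ≠ 5, so T is not injective.
A non-injective map from the 25-element set ℤ_{25} to itself takes at most 24 distinct values, so it cannot be surjective. So T is not surjective.
Since T is not surjective, we determine |image(T)|. Computing x^18 mod 25 for each x (by repeated squaring, reducing mod 25 at every step), the values T(0), T(1), …, T(24) are: 0, 1, 19, 14, 11, 0, 16, 24, 9, 21, 0, 6, 4, 4, 6, 0, 21, 9, 24, 16, 0, 11, 14, 19, 1.
The distinct values are {0, 1, 4, 6, 9, 11, 14, 16, 19, 21, 24}; there are 11 of them.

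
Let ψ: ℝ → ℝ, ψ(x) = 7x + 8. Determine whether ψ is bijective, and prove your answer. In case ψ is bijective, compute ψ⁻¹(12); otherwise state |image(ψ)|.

4/7

Recall: ψ is injective when ψ(x_1) = ψ(x_2) forces x_1 = x_2.
Suppose ψ(x_1) = ψ(x_2). Then 7x_1 + 8 = 7x_2 + 8, thus 7x_1 = 7x_2, hence x_1 = x_2.
For any y ∈ ℝ, x = (y − 8)/7 satisfies ψ(x) = y.
Therefore ψ is bijective.
Since ψ is bijective, we compute ψ⁻¹(12) = (12 − 8)/7 = 4/7.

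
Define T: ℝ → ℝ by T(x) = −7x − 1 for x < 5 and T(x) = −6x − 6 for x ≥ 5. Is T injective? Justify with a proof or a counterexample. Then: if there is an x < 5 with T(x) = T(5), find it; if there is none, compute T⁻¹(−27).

26/7

Both pieces are strictly decreasing (slopes −7 and −6), so each is injective on its own interval.
The left piece maps (−∞, 5) onto (−36, ∞); the right piece maps [5, ∞) onto (−∞, −36].
These images are disjoint, so no value is attained by both pieces. So T is injective.
Because the two images are disjoint, no x < 5 has T(x) = T(5), so we compute T⁻¹(−27): −27 lies in (−36, ∞), so solve −7x − 1 = −27: x = (−27 + 1)/(−7) = 26/7.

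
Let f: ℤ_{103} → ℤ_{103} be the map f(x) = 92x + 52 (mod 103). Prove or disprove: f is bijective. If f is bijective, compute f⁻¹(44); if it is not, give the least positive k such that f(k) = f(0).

Suppose f(a) = f(b) in ℤ_{103}. Then 92a + 52 ≡ 92b + 52 (mod 103), so 92(a − b) ≡ 0 (mod 103).
Since gcd(92, 103) = 1, 92 is invertible modulo 103, so a − b ≡ 0 (mod 103), i.e. a = b.
We now compute 92⁻¹ mod 103 explicitly. Euclid's algorithm: 103 = 1·92 + 11, 92 = 8·11 + 4, 11 = 2·4 + 3, 4 = 1·3 + 1; back-substituting gives 1 = 28·92 − 25·103, so 92⁻¹ ≡ 28 (mod 103).
Then y ↦ 28(y − 52) is a two-sided inverse to f, so every y ∈ ℤ_{103} has a preimage.
Hence f is bijective.
Since f is bijective, we compute f⁻¹(44): solve 92x + 52 ≡ 44 (mod 103), i.e. 92x ≡ 95 (mod 103).
Multiplying by 92⁻¹ = 28 gives x ≡ 28·95 = 2660 = 25·103 + 85 ≡ 85 (mod 103).
Check: f(85) = 92·85 + 52 = 7872 = 76·103 + 44 ≡ 44 (mod 103).

85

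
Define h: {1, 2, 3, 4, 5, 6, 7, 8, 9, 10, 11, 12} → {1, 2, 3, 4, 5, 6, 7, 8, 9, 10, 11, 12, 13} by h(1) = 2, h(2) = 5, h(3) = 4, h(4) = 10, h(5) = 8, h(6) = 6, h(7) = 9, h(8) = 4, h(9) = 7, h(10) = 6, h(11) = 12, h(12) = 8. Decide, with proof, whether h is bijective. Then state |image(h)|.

9

h(3) = 4 = h(8) with 3 ≠ 8, so h is not injective, hence not bijective.
The image of h is {2, 4, 5, 6, 7, 8, 9, 10, 12}, which has 9 elements.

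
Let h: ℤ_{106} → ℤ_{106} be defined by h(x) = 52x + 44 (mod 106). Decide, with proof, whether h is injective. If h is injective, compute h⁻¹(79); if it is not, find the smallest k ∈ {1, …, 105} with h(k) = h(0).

53

By definition, h is injective when h(a) = h(b) forces a = b.
We have gcd(52, 106) = 2 > 1. Taking a = 0 and b = 53: h(0) = 44 and h(53) = 52·53 + 44 = 2800 ≡ 44 (mod 106).
So h(0) = h(53) while 0 ≠ 53, hence h is not injective.
Since h is not injective, we find the least positive k with h(k) = h(0): this means 52k ≡ 0 (mod 106), i.e. 106 ∣ 52k. Since gcd(52, 106) = 2, dividing through by 2 this holds exactly when 53 ∣ 26k, and as gcd(26, 53) = 1, exactly when 53 ∣ k.
The smallest positive such k is 53.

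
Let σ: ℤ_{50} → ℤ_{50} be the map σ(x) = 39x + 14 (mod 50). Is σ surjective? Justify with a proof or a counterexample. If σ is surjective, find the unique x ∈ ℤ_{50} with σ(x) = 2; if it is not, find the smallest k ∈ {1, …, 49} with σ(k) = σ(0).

42

Since gcd(39, 50) = 1, 39 is invertible modulo 50. Euclid's algorithm: 50 = 1·39 + 11, 39 = 3·11 + 6, 11 = 1·6 + 5, 6 = 1·5 + 1; back-substituting gives 1 = 9·39 − 7·50, so 39⁻¹ ≡ 9 (mod 50).
For any y ∈ ℤ_{50}, x = 9(y − 14) mod 50 satisfies σ(x) = 39·9(y − 14) + 14 ≡ y (since 39·9 ≡ 1 mod 50). So every y has a preimage.
Therefore σ is surjective.
Since σ is surjective, we compute σ⁻¹(2): solve 39x + 14 ≡ 2 (mod 50), i.e. 39x ≡ 38 (mod 50).
Multiplying by 39⁻¹ = 9 gives x ≡ 9·38 = 342 = 6·50 + 42 ≡ 42 (mod 50).
Check: σ(42) = 39·42 + 14 = 1652 = 33·50 + 2 ≡ 2 (mod 50).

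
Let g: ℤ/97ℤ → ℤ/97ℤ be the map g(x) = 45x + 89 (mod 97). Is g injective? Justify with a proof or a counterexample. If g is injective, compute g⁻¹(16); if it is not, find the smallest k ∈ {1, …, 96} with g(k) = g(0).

Recall: injectivity means: for all x_1, x_2 in the domain, g(x_1) = g(x_2) implies x_1 = x_2.
Suppose g(x_1) = g(x_2) in ℤ/97ℤ. Then 45x_1 + 89 ≡ 45x_2 + 89 (mod 97), so 45(x_1 − x_2) ≡ 0 (mod 97).
Since gcd(45, 97) = 1, 45 is invertible modulo 97, therefore x_1 − x_2 ≡ 0 (mod 97), i.e. x_1 = x_2.
Therefore g is injective.
We now compute 45⁻¹ mod 97 explicitly. Euclid's algorithm: 97 = 2·45 + 7, 45 = 6·7 + 3, 7 = 2·3 + 1; back-substituting gives 1 = 69·45 − 32·97, so 45⁻¹ ≡ 69 (mod 97).
Since g is injective, we compute g⁻¹(16): solve 45x + 89 ≡ 16 (mod 97), i.e. 45x ≡ 24 (mod 97).
Multiplying by 45⁻¹ = 69 gives x ≡ 69·24 = 1656 = 17·97 + 7 ≡ 7 (mod 97).
Check: g(7) = 45·7 + 89 = 404 = 4·97 + 16 ≡ 16 (mod 97).

7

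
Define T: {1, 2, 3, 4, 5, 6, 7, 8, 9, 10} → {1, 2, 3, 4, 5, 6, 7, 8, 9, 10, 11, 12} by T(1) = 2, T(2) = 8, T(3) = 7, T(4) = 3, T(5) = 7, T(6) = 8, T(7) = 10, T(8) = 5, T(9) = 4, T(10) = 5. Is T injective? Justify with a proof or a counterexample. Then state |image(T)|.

7

T(3) = 7 = T(5) with 3 ≠ 5, so T is not injective.
The image of T is {2, 3, 4, 5, 7, 8, 10}, which has 7 elements.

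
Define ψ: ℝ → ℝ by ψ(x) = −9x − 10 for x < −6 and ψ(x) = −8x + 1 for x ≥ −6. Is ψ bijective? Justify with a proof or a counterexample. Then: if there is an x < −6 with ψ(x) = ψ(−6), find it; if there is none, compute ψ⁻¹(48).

-59/9

Both pieces are strictly decreasing (slopes −9 and −8), so each is injective on its own interval.
The left piece maps (−∞, −6) onto (44, ∞); the right piece maps [−6, ∞) onto (−∞, 49].
These images overlap. In particular ψ(−6) = 49 (right piece), and solving −9x − 10 = 49 on the left piece gives x = −59/9 < −6.
So ψ(−59/9) = ψ(−6) with −59/9 ≠ −6, and ψ is not injective, hence not bijective. This x = −59/9 is the requested value below −6.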